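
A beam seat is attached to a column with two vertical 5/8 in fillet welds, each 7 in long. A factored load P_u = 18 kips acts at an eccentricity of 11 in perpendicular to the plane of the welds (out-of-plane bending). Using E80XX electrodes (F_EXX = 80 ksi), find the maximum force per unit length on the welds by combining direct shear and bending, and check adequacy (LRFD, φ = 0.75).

L_w = 2 × 7 = 14 in; section modulus (unit throat) S = 2 × L²/6 = 16.33 in².
Direct shear f_v = P/L_w = 18/14 = 1.286 kip/in.
Moment M = P × e = 18 × 11 = 198 kip·in; bending f_b = M/S = 12.12 kip/in.
f_max = √(f_v² + f_b²) = √(1.286² + 12.12²) = 12.19 kip/in.
φr_n = 0.75 × 0.6 × 80 × (0.707 × 0.625) = 15.91 kip/in → adequate.

f_max ≈ 12.2 kip/in; adequate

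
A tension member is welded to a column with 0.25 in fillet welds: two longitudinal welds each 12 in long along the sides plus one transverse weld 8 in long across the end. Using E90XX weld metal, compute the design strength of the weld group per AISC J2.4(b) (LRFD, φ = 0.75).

φR_n ≈ 232 kips

E90XX → F_EXX = 90 ksi.
t_e = 0.707 × 0.25 = 0.1767 in.
R_nwl = 0.6 × 90 × 0.1767 × 24 = 229.1 kips (longitudinal, 2 welds).
R_nwt = 0.6 × 90 × 0.1767 × 8 = 76.36 kips (transverse, base value).
(i) R_nwl + R_nwt = 305.4 kips; (ii) 0.85 R_nwl + 1.5 R_nwt = 309.2 kips.
R_n = max = 309.2 kips [governs: (ii)]; φR_n = 231.9 kips.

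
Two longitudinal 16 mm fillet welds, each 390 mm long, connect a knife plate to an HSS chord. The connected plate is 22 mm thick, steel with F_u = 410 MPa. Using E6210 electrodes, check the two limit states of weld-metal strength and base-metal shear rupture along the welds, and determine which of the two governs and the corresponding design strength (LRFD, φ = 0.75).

φR_n ≈ 2460 kN (weld metal governs)

E62XX → F_EXX = 620 MPa.
t_e = 0.707 × 16 = 11.31 mm; L = 780 mm.
Weld metal: φR_n = 0.75 × 0.6 × 620 × 11.31 × 780 × 10⁻³ = 2462 kN.
Base metal (shear rupture): φR_n = 0.75 × 0.6 × 410 × 22 × 780 × 10⁻³ = 3166 kN.
Governing: weld metal.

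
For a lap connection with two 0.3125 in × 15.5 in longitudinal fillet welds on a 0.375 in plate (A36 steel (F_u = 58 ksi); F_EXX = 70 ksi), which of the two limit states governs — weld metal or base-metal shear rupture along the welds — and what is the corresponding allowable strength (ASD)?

t_e = 0.707 × 0.3125 = 0.2209 in; L = 31 in.
Weld metal: R_n/Ω = (1/2.0) × 0.6 × 70 × 0.2209 × 31 = 143.8 kip.
Base metal (shear rupture): R_n/Ω = (1/2.0) × 0.6 × 58 × 0.375 × 31 = 202.3 kip.
Governing: weld metal.

R_n/Ω ≈ 144 kip (weld metal governs)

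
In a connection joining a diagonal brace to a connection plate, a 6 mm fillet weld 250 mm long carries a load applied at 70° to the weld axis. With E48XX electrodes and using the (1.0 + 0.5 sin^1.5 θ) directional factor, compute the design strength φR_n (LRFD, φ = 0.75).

φR_n ≈ 333 kN

E48XX → F_EXX = 480 MPa.
t_e = 0.707 × 6 = 4.242 mm; A_we = 4.242 × 250 = 1060 mm².
Directional factor: 1.0 + 0.5 sin^1.5(70°) = 1.455.
F_nw = 0.6 × 480 × 1.455 = 419.2 MPa.
φR_n = 0.75 × 419.2 × 1060 × 10⁻³ = 333.4 kN.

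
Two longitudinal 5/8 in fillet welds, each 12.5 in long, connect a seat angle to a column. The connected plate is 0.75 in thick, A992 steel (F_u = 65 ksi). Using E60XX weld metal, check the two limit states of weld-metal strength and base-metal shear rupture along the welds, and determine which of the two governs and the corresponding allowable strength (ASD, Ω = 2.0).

E60XX → F_EXX = 60 ksi.
t_e = 0.707 × 0.625 = 0.4419 in; L = 25 in.
Weld metal: R_n/Ω = (1/2.0) × 0.6 × 60 × 0.4419 × 25 = 198.8 kips.
Base metal (shear rupture): R_n/Ω = (1/2.0) × 0.6 × 65 × 0.75 × 25 = 365.6 kips.
Governing: weld metal.

R_n/Ω ≈ 199 kips (weld metal governs)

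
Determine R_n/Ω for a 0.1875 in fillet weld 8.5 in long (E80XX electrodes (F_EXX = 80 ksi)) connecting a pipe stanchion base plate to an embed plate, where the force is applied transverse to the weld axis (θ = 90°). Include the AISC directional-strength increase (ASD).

R_n/Ω ≈ 40.6 kips

t_e = 0.707 × 0.1875 = 0.1326 in; A_we = 0.1326 × 8.5 = 1.127 in².
Directional factor: 1.0 + 0.5 sin^1.5(90°) = 1.5.
F_nw = 0.6 × 80 × 1.5 = 72 ksi.
R_n/Ω = (72 × 1.127) / 2.0 = 40.56 kips.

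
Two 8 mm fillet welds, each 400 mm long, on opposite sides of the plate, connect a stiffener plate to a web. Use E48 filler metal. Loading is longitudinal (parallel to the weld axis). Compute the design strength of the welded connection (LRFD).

E48XX → F_EXX = 480 MPa.
Effective throat t_e = 0.707 × 8 = 5.656 mm.
Total length L = 800 mm; A_we = 5.656 × 800 = 4525 mm².
F_nw = 0.6 F_EXX = 0.6 × 480 = 288 MPa.
φR_n = 0.75 × 288 × 4525 × 10⁻³ = 977.4 kN.

φR_n ≈ 977 kN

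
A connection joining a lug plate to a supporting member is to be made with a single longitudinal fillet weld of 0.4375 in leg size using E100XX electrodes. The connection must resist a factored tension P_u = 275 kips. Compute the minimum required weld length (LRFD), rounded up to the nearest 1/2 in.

E100XX → F_EXX = 100 ksi.
Throat t_e = 0.707 × 0.4375 = 0.3093 in.
φr_n = 0.75 × 0.6 × 100 × 0.3093 = 13.92 kips/in.
L_req = P_u / φr_n = 275 / 13.92 = 19.76 in total.
Round up → use L = 20 in.

L = 20 in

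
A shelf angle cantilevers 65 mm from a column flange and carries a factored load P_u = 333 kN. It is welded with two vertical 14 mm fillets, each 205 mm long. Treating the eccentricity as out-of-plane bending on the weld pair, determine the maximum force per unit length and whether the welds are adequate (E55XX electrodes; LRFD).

f_max ≈ 1750 N/mm; adequate

E55XX → F_EXX = 550 MPa.
L_w = 2 × 205 = 410 mm; section modulus (unit throat) S = 2 × L²/6 = 14010 mm².
Direct shear f_v = P/L_w = 333×10³/410 = 812.2 N/mm.
Moment M = P × e = 333×10³ × 65 = 21645000 N·mm; bending f_b = M/S = 1545 N/mm.
f_max = √(f_v² + f_b²) = √(812.2² + 1545²) = 1746 N/mm.
φr_n = 0.75 × 0.6 × 550 × (0.707 × 14) = 2450 N/mm → adequate.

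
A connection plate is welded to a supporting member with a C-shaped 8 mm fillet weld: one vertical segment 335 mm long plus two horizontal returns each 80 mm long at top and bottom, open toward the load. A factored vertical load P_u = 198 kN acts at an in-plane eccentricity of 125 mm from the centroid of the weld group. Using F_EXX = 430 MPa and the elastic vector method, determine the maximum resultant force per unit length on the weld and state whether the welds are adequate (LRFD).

Total weld length L_w = 495 mm. Treat welds as unit-width lines.
Centroid: x̄ = 2×80×40 / 495 = 12.93 mm from the vertical weld.
Polar moment about centroid: J = I_x + I_y = [335³/12 + 2×80×167.5²] + [335×12.93² + 2(80³/12 + 80×27.07²)] = 7881000 mm³.
Direct shear f_v = P/L_w = 198×10³ / 495 = 400 N/mm (vertical).
Torsion M = P·e = 198×10³ × 125 = 24750000 N·mm.
Critical point at (x, y) = (67.07, 167.5) from centroid. f_tx = M·y/J = 526.1 N/mm; f_ty = M·x/J = 210.6 N/mm.
Resultant f_max = √[f_tx² + (f_v + f_ty)²] = √[526.1² + (400 + 210.6)²] = 806 N/mm.
Capacity per unit length: φr_n = 0.75 × 0.6 × 430 × (0.707 × 8) = 1094 N/mm.
806 ≤ 1094 → adequate.

f_max ≈ 806 N/mm; adequate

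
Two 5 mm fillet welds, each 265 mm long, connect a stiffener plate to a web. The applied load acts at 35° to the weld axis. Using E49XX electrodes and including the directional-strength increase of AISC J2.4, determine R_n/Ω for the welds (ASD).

R_n/Ω ≈ 335 kN

E49XX → F_EXX = 490 MPa.
t_e = 0.707 × 5 = 3.535 mm; A_we = 3.535 × 530 = 1874 mm².
Directional factor: 1.0 + 0.5 sin^1.5(35°) = 1.217.
F_nw = 0.6 × 490 × 1.217 = 357.9 MPa.
R_n/Ω = (357.9 × 1874) / 2.0 × 10⁻³ = 335.2 kN.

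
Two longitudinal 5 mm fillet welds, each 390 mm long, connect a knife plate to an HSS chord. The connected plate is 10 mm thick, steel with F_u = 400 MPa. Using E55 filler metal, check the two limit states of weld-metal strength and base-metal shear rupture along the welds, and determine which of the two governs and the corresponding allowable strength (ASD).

E55XX → F_EXX = 550 MPa.
t_e = 0.707 × 5 = 3.535 mm; L = 780 mm.
Weld metal: R_n/Ω = (1/2.0) × 0.6 × 550 × 3.535 × 780 × 10⁻³ = 455 kN.
Base metal (shear rupture): R_n/Ω = (1/2.0) × 0.6 × 400 × 10 × 780 × 10⁻³ = 936 kN.
Governing: weld metal.

R_n/Ω ≈ 455 kN (weld metal governs)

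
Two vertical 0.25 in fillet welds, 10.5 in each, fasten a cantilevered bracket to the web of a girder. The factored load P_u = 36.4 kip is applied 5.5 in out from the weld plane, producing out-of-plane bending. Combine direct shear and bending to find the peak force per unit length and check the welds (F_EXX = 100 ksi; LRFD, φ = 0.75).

L_w = 2 × 10.5 = 21 in; section modulus (unit throat) S = 2 × L²/6 = 36.75 in².
Direct shear f_v = P/L_w = 36.4/21 = 1.733 kip/in.
Moment M = P × e = 36.4 × 5.5 = 200.2 kip·in; bending f_b = M/S = 5.448 kip/in.
f_max = √(f_v² + f_b²) = √(1.733² + 5.448²) = 5.717 kip/in.
φr_n = 0.75 × 0.6 × 100 × (0.707 × 0.25) = 7.954 kip/in → adequate.

f_max ≈ 5.72 kip/in; adequate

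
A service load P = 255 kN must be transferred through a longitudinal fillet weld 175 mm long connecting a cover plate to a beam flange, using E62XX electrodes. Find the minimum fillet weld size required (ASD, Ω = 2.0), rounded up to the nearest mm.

E62XX → F_EXX = 620 MPa.
Total weld length L = 175 mm.
Required throat t_e = P × Ω / (0.6 F_EXX × L) = 255 × 2.0 / (0.6 × 620 × 175 × 10⁻³) = 7.834 mm.
Required leg w = t_e / 0.707 = 11.08 mm → use 12 mm.

w = 12 mm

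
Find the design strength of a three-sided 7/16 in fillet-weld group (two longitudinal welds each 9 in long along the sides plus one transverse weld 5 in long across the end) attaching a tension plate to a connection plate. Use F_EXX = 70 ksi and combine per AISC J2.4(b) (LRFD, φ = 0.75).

t_e = 0.707 × 0.4375 = 0.3093 in.
R_nwl = 0.6 × 70 × 0.3093 × 18 = 233.8 kip (longitudinal, 2 welds).
R_nwt = 0.6 × 70 × 0.3093 × 5 = 64.96 kip (transverse, base value).
(i) R_nwl + R_nwt = 298.8 kip; (ii) 0.85 R_nwl + 1.5 R_nwt = 296.2 kip.
R_n = max = 298.8 kip [governs: (i)]; φR_n = 224.1 kip.

φR_n ≈ 224 kip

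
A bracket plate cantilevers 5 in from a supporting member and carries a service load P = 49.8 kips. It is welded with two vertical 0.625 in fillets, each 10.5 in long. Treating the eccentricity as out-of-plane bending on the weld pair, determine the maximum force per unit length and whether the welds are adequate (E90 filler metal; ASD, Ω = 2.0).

E90XX → F_EXX = 90 ksi.
L_w = 2 × 10.5 = 21 in; section modulus (unit throat) S = 2 × L²/6 = 36.75 in².
Direct shear f_v = P/L_w = 49.8/21 = 2.371 kip/in.
Moment M = P × e = 49.8 × 5 = 249 kip·in; bending f_b = M/S = 6.776 kip/in.
f_max = √(f_v² + f_b²) = √(2.371² + 6.776²) = 7.179 kip/in.
r_n/Ω = (1/2.0) × 0.6 × 90 × (0.707 × 0.625) = 11.93 kip/in → adequate.

f_max ≈ 7.18 kip/in; adequate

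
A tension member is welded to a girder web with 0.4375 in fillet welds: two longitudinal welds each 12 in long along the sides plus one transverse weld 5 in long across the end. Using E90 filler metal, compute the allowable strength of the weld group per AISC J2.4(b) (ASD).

R_n/Ω ≈ 242 kips

E90XX → F_EXX = 90 ksi.
t_e = 0.707 × 0.4375 = 0.3093 in.
R_nwl = 0.6 × 90 × 0.3093 × 24 = 400.9 kips (longitudinal, 2 welds).
R_nwt = 0.6 × 90 × 0.3093 × 5 = 83.51 kips (transverse, base value).
(i) R_nwl + R_nwt = 484.4 kips; (ii) 0.85 R_nwl + 1.5 R_nwt = 466 kips.
R_n = max = 484.4 kips [governs: (i)]; R_n/Ω = 242.2 kips.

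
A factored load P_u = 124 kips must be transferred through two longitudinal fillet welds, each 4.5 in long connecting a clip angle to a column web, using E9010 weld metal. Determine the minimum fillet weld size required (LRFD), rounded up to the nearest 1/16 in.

w = 1/2 in

E90XX → F_EXX = 90 ksi.
Total weld length L = 9 in.
Required throat t_e = P_u / (φ × 0.6 F_EXX × L) = 124 / (0.75 × 0.6 × 90 × 9) = 0.3402 in.
Required leg w = t_e / 0.707 = 0.4812 in → use 1/2 in.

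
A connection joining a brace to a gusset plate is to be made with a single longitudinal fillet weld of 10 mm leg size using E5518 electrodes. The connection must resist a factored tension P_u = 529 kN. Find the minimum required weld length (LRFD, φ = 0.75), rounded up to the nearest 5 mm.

L = 305 mm

E55XX → F_EXX = 550 MPa.
Throat t_e = 0.707 × 10 = 7.07 mm.
φr_n = 0.75 × 0.6 × 550 × 7.07 × 10⁻³ = 1.75 kN/mm.
L_req = P_u / φr_n = 529 / 1.75 = 302.3 mm total.
Round up → use L = 305 mm.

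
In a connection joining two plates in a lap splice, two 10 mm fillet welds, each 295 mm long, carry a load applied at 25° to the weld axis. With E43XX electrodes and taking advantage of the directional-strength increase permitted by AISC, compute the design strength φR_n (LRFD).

φR_n ≈ 918 kN

E43XX → F_EXX = 430 MPa.
t_e = 0.707 × 10 = 7.07 mm; A_we = 7.07 × 590 = 4171 mm².
Directional factor: 1.0 + 0.5 sin^1.5(25°) = 1.137.
F_nw = 0.6 × 430 × 1.137 = 293.4 MPa.
φR_n = 0.75 × 293.4 × 4171 × 10⁻³ = 918 kN.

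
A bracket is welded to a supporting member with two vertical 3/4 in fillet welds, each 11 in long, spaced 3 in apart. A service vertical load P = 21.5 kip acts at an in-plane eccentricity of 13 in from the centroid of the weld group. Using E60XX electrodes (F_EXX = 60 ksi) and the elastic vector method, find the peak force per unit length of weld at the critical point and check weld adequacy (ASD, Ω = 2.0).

Total weld length L_w = 22 in. Treat welds as unit-width lines.
Polar moment about centroid: J = 2[d³/12 + d(b/2)²] = 2[11³/12 + 11×1.5²] = 271.3 in³.
Direct shear f_v = P/L_w = 21.5 / 22 = 0.9773 kip/in (vertical).
Torsion M = P·e = 21.5 × 13 = 279.5 kip·in.
Critical point at (x, y) = (1.5, 5.5) from centroid. f_tx = M·y/J = 5.666 kip/in; f_ty = M·x/J = 1.545 kip/in.
Resultant f_max = √[f_tx² + (f_v + f_ty)²] = √[5.666² + (0.9773 + 1.545)²] = 6.202 kip/in.
Capacity per unit length: r_n/Ω = (1/2.0) × 0.6 × 60 × (0.707 × 0.75) = 9.544 kip/in.
6.202 ≤ 9.544 → adequate.

f_max ≈ 6.2 kip/in; adequate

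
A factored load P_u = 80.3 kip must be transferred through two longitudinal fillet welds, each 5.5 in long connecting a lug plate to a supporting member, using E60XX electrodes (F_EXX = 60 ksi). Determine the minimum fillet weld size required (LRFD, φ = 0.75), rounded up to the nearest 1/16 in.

Total weld length L = 11 in.
Required throat t_e = P_u / (φ × 0.6 F_EXX × L) = 80.3 / (0.75 × 0.6 × 60 × 11) = 0.2704 in.
Required leg w = t_e / 0.707 = 0.3824 in → use 7/16 in.

w = 7/16 in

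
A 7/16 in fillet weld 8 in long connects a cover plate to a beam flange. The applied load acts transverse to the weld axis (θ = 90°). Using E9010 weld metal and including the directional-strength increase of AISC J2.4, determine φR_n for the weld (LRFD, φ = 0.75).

E90XX → F_EXX = 90 ksi.
t_e = 0.707 × 0.4375 = 0.3093 in; A_we = 0.3093 × 8 = 2.474 in².
Directional factor: 1.0 + 0.5 sin^1.5(90°) = 1.5.
F_nw = 0.6 × 90 × 1.5 = 81 ksi.
φR_n = 0.75 × 81 × 2.474 = 150.3 kip.

φR_n ≈ 150 kip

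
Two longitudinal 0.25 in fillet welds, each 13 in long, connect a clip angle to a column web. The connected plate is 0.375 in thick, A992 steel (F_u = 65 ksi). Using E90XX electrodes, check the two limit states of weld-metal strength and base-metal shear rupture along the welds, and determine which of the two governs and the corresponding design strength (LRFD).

E90XX → F_EXX = 90 ksi.
t_e = 0.707 × 0.25 = 0.1767 in; L = 26 in.
Weld metal: φR_n = 0.75 × 0.6 × 90 × 0.1767 × 26 = 186.1 kip.
Base metal (shear rupture): φR_n = 0.75 × 0.6 × 65 × 0.375 × 26 = 285.2 kip.
Governing: weld metal.

φR_n ≈ 186 kip (weld metal governs)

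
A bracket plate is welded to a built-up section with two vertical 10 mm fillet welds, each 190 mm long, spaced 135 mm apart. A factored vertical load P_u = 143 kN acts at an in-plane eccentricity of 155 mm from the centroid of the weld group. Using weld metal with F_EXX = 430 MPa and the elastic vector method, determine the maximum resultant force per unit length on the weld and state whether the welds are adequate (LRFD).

f_max ≈ 1160 N/mm; adequate

Total weld length L_w = 380 mm. Treat welds as unit-width lines.
Polar moment about centroid: J = 2[d³/12 + d(b/2)²] = 2[190³/12 + 190×67.5²] = 2875000 mm³.
Direct shear f_v = P/L_w = 143×10³ / 380 = 376.3 N/mm (vertical).
Torsion M = P·e = 143×10³ × 155 = 22165000 N·mm.
Critical point at (x, y) = (67.5, 95) from centroid. f_tx = M·y/J = 732.5 N/mm; f_ty = M·x/J = 520.5 N/mm.
Resultant f_max = √[f_tx² + (f_v + f_ty)²] = √[732.5² + (376.3 + 520.5)²] = 1158 N/mm.
Capacity per unit length: φr_n = 0.75 × 0.6 × 430 × (0.707 × 10) = 1368 N/mm.
1158 ≤ 1368 → adequate.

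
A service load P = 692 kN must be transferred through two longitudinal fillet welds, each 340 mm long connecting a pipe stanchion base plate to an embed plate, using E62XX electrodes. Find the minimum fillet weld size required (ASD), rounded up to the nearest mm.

w = 8 mm

E62XX → F_EXX = 620 MPa.
Total weld length L = 680 mm.
Required throat t_e = P × Ω / (0.6 F_EXX × L) = 692 × 2.0 / (0.6 × 620 × 680 × 10⁻³) = 5.471 mm.
Required leg w = t_e / 0.707 = 7.739 mm → use 8 mm.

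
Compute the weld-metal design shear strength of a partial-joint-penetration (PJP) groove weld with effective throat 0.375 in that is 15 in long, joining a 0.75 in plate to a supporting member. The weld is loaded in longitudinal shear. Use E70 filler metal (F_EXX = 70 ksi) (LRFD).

Effective throat (given) t_e = 0.375 in.
A_we = 0.375 × 15 = 5.625 in².
F_nw = 0.6 F_EXX = 42 ksi.
φR_n = 0.75 × 42 × 5.625 = 177.2 kips.

φR_n ≈ 177 kips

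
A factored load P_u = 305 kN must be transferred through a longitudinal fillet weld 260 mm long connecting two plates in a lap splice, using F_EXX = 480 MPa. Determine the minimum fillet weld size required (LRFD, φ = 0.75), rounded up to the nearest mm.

w = 8 mm

Total weld length L = 260 mm.
Required throat t_e = P_u / (φ × 0.6 F_EXX × L) = 305 / (0.75 × 0.6 × 480 × 260 × 10⁻³) = 5.431 mm.
Required leg w = t_e / 0.707 = 7.682 mm → use 8 mm.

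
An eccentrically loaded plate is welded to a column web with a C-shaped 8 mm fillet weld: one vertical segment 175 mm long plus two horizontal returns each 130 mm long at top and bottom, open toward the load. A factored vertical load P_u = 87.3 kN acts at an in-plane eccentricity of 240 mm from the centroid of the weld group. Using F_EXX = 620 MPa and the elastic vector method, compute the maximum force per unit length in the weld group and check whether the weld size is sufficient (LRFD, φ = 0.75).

f_max ≈ 971 N/mm; adequate

Total weld length L_w = 435 mm. Treat welds as unit-width lines.
Centroid: x̄ = 2×130×65 / 435 = 38.85 mm from the vertical weld.
Polar moment about centroid: J = I_x + I_y = [175³/12 + 2×130×87.5²] + [175×38.85² + 2(130³/12 + 130×26.15²)] = 3245000 mm³.
Direct shear f_v = P/L_w = 87.3×10³ / 435 = 200.7 N/mm (vertical).
Torsion M = P·e = 87.3×10³ × 240 = 20952000 N·mm.
Critical point at (x, y) = (91.15, 87.5) from centroid. f_tx = M·y/J = 564.9 N/mm; f_ty = M·x/J = 588.5 N/mm.
Resultant f_max = √[f_tx² + (f_v + f_ty)²] = √[564.9² + (200.7 + 588.5)²] = 970.5 N/mm.
Capacity per unit length: φr_n = 0.75 × 0.6 × 620 × (0.707 × 8) = 1578 N/mm.
970.5 ≤ 1578 → adequate.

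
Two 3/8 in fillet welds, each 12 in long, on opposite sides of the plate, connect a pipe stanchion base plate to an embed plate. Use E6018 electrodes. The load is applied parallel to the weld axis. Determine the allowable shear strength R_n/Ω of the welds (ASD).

E60XX → F_EXX = 60 ksi.
Effective throat t_e = 0.707 × 0.375 = 0.2651 in.
Total length L = 24 in; A_we = 0.2651 × 24 = 6.363 in².
F_nw = 0.6 F_EXX = 0.6 × 60 = 36 ksi.
R_n = 36 × 6.363 = 229.1 kip; R_n/Ω = 229.1/2.0 = 114.5 kip.

R_n/Ω ≈ 115 kip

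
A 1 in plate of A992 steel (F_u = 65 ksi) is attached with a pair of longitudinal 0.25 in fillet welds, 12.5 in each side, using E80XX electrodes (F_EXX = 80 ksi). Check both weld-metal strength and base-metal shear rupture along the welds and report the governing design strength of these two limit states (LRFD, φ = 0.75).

φR_n ≈ 159 kip (weld metal governs)

t_e = 0.707 × 0.25 = 0.1767 in; L = 25 in.
Weld metal: φR_n = 0.75 × 0.6 × 80 × 0.1767 × 25 = 159.1 kip.
Base metal (shear rupture): φR_n = 0.75 × 0.6 × 65 × 1 × 25 = 731.2 kip.
Governing: weld metal.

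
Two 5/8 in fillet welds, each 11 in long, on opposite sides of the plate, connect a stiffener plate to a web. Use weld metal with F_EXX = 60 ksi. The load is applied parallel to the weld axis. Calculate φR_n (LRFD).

φR_n ≈ 262 kips

Effective throat t_e = 0.707 × 0.625 = 0.4419 in.
Total length L = 22 in; A_we = 0.4419 × 22 = 9.721 in².
F_nw = 0.6 F_EXX = 0.6 × 60 = 36 ksi.
φR_n = 0.75 × 36 × 9.721 = 262.5 kips.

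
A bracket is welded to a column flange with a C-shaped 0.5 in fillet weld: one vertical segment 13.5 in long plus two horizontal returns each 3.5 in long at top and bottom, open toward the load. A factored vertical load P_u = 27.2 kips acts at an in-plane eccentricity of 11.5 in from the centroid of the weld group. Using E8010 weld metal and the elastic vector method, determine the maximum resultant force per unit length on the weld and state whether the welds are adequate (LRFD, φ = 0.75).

E80XX → F_EXX = 80 ksi.
Total weld length L_w = 20.5 in. Treat welds as unit-width lines.
Centroid: x̄ = 2×3.5×1.75 / 20.5 = 0.5976 in from the vertical weld.
Polar moment about centroid: J = I_x + I_y = [13.5³/12 + 2×3.5×6.75²] + [13.5×0.5976² + 2(3.5³/12 + 3.5×1.152²)] = 545.2 in³.
Direct shear f_v = P/L_w = 27.2 / 20.5 = 1.327 kip/in (vertical).
Torsion M = P·e = 27.2 × 11.5 = 312.8 kip·in.
Critical point at (x, y) = (2.902, 6.75) from centroid. f_tx = M·y/J = 3.872 kip/in; f_ty = M·x/J = 1.665 kip/in.
Resultant f_max = √[f_tx² + (f_v + f_ty)²] = √[3.872² + (1.327 + 1.665)²] = 4.894 kip/in.
Capacity per unit length: φr_n = 0.75 × 0.6 × 80 × (0.707 × 0.5) = 12.73 kip/in.
4.894 ≤ 12.73 → adequate.

f_max ≈ 4.89 kip/in; adequate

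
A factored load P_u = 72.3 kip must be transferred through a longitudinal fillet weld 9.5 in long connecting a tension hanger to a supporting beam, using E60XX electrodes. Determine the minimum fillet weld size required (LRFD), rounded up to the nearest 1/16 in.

E60XX → F_EXX = 60 ksi.
Total weld length L = 9.5 in.
Required throat t_e = P_u / (φ × 0.6 F_EXX × L) = 72.3 / (0.75 × 0.6 × 60 × 9.5) = 0.2819 in.
Required leg w = t_e / 0.707 = 0.3987 in → use 7/16 in.

w = 7/16 in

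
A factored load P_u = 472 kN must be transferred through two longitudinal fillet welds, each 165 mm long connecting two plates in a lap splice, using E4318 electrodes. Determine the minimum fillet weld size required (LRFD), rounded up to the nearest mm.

E43XX → F_EXX = 430 MPa.
Total weld length L = 330 mm.
Required throat t_e = P_u / (φ × 0.6 F_EXX × L) = 472 / (0.75 × 0.6 × 430 × 330 × 10⁻³) = 7.392 mm.
Required leg w = t_e / 0.707 = 10.46 mm → use 11 mm.

w = 11 mm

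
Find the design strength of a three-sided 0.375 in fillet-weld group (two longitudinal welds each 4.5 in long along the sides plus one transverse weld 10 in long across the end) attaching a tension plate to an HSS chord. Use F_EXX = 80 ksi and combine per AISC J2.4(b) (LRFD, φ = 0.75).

φR_n ≈ 216 kips

t_e = 0.707 × 0.375 = 0.2651 in.
R_nwl = 0.6 × 80 × 0.2651 × 9 = 114.5 kips (longitudinal, 2 welds).
R_nwt = 0.6 × 80 × 0.2651 × 10 = 127.3 kips (transverse, base value).
(i) R_nwl + R_nwt = 241.8 kips; (ii) 0.85 R_nwl + 1.5 R_nwt = 288.2 kips.
R_n = max = 288.2 kips [governs: (ii)]; φR_n = 216.2 kips.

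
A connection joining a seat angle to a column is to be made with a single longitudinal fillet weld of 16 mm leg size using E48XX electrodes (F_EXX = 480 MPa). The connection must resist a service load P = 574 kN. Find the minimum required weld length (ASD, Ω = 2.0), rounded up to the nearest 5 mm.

L = 355 mm

Throat t_e = 0.707 × 16 = 11.31 mm.
r_n/Ω = (0.6 × 480 × 11.31) / 2.0 = 1629 N/mm = 1.629 kN/mm.
L_req = P / (r_n/Ω) = 574 / 1.629 = 352.4 mm total.
Round up → use L = 355 mm.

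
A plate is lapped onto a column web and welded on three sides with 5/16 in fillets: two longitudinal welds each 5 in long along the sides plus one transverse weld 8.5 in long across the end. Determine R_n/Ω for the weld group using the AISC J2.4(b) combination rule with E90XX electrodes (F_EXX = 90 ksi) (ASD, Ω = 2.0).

R_n/Ω ≈ 127 kips

t_e = 0.707 × 0.3125 = 0.2209 in.
R_nwl = 0.6 × 90 × 0.2209 × 10 = 119.3 kips (longitudinal, 2 welds).
R_nwt = 0.6 × 90 × 0.2209 × 8.5 = 101.4 kips (transverse, base value).
(i) R_nwl + R_nwt = 220.7 kips; (ii) 0.85 R_nwl + 1.5 R_nwt = 253.5 kips.
R_n = max = 253.5 kips [governs: (ii)]; R_n/Ω = 126.8 kips.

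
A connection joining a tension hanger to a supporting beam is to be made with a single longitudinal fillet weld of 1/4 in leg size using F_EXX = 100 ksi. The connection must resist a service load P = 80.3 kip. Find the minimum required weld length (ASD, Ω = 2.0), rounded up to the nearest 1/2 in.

Throat t_e = 0.707 × 0.25 = 0.1767 in.
r_n/Ω = (0.6 × 100 × 0.1767) / 2.0 = 5.302 kip/in.
L_req = P / (r_n/Ω) = 80.3 / 5.302 = 15.14 in total.
Round up → use L = 15.5 in.

L = 15.5 in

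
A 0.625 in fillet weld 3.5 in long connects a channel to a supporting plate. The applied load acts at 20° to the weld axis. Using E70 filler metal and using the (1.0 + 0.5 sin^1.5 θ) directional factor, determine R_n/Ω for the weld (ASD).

R_n/Ω ≈ 35.7 kips

E70XX → F_EXX = 70 ksi.
t_e = 0.707 × 0.625 = 0.4419 in; A_we = 0.4419 × 3.5 = 1.547 in².
Directional factor: 1.0 + 0.5 sin^1.5(20°) = 1.1.
F_nw = 0.6 × 70 × 1.1 = 46.2 ksi.
R_n/Ω = (46.2 × 1.547) / 2.0 = 35.73 kips.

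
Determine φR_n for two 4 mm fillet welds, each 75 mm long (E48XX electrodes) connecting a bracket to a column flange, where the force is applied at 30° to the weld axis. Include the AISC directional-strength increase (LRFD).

φR_n ≈ 108 kN

E48XX → F_EXX = 480 MPa.
t_e = 0.707 × 4 = 2.828 mm; A_we = 2.828 × 150 = 424.2 mm².
Directional factor: 1.0 + 0.5 sin^1.5(30°) = 1.177.
F_nw = 0.6 × 480 × 1.177 = 338.9 MPa.
φR_n = 0.75 × 338.9 × 424.2 × 10⁻³ = 107.8 kN.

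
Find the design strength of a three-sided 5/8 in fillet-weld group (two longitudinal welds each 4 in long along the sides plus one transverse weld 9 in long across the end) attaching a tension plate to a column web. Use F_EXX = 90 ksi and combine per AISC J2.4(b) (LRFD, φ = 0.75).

φR_n ≈ 363 kips

t_e = 0.707 × 0.625 = 0.4419 in.
R_nwl = 0.6 × 90 × 0.4419 × 8 = 190.9 kips (longitudinal, 2 welds).
R_nwt = 0.6 × 90 × 0.4419 × 9 = 214.8 kips (transverse, base value).
(i) R_nwl + R_nwt = 405.6 kips; (ii) 0.85 R_nwl + 1.5 R_nwt = 484.4 kips.
R_n = max = 484.4 kips [governs: (ii)]; φR_n = 363.3 kips.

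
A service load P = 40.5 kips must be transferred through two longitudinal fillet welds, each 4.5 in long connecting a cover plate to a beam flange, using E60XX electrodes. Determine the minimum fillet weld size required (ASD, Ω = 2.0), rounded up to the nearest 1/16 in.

E60XX → F_EXX = 60 ksi.
Total weld length L = 9 in.
Required throat t_e = P × Ω / (0.6 F_EXX × L) = 40.5 × 2.0 / (0.6 × 60 × 9) = 0.25 in.
Required leg w = t_e / 0.707 = 0.3536 in → use 3/8 in.

w = 3/8 in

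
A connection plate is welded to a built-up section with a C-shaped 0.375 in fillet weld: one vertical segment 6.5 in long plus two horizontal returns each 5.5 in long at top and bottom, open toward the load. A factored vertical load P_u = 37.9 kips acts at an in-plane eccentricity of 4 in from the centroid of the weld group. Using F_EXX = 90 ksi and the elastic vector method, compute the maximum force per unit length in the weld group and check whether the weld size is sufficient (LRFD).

Total weld length L_w = 17.5 in. Treat welds as unit-width lines.
Centroid: x̄ = 2×5.5×2.75 / 17.5 = 1.729 in from the vertical weld.
Polar moment about centroid: J = I_x + I_y = [6.5³/12 + 2×5.5×3.25²] + [6.5×1.729² + 2(5.5³/12 + 5.5×1.021²)] = 197.7 in³.
Direct shear f_v = P/L_w = 37.9 / 17.5 = 2.166 kip/in (vertical).
Torsion M = P·e = 37.9 × 4 = 151.6 kip·in.
Critical point at (x, y) = (3.771, 3.25) from centroid. f_tx = M·y/J = 2.492 kip/in; f_ty = M·x/J = 2.892 kip/in.
Resultant f_max = √[f_tx² + (f_v + f_ty)²] = √[2.492² + (2.166 + 2.892)²] = 5.638 kip/in.
Capacity per unit length: φr_n = 0.75 × 0.6 × 90 × (0.707 × 0.375) = 10.74 kip/in.
5.638 ≤ 10.74 → adequate.

f_max ≈ 5.64 kip/in; adequate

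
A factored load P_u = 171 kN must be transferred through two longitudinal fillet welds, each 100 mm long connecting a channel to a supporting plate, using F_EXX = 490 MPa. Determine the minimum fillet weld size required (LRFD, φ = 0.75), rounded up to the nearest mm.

Total weld length L = 200 mm.
Required throat t_e = P_u / (φ × 0.6 F_EXX × L) = 171 / (0.75 × 0.6 × 490 × 200 × 10⁻³) = 3.878 mm.
Required leg w = t_e / 0.707 = 5.485 mm → use 6 mm.

w = 6 mm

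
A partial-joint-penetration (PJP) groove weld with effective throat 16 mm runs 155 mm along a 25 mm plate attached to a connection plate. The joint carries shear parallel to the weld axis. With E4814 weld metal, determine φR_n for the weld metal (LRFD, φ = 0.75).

E48XX → F_EXX = 480 MPa.
Effective throat (given) t_e = 16 mm.
A_we = 16 × 155 = 2480 mm².
F_nw = 0.6 F_EXX = 288 MPa.
φR_n = 0.75 × 288 × 2480 × 10⁻³ = 535.7 kN.

φR_n ≈ 536 kN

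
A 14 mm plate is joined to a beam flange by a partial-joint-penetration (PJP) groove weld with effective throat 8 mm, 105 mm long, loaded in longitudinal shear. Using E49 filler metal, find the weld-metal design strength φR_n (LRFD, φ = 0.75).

φR_n ≈ 185 kN

E49XX → F_EXX = 490 MPa.
Effective throat (given) t_e = 8 mm.
A_we = 8 × 105 = 840 mm².
F_nw = 0.6 F_EXX = 294 MPa.
φR_n = 0.75 × 294 × 840 × 10⁻³ = 185.2 kN.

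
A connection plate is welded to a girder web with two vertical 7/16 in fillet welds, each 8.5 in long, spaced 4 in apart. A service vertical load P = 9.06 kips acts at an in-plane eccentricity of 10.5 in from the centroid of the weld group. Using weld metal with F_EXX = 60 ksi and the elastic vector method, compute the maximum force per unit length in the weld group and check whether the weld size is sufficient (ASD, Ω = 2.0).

f_max ≈ 2.89 kip/in; adequate

Total weld length L_w = 17 in. Treat welds as unit-width lines.
Polar moment about centroid: J = 2[d³/12 + d(b/2)²] = 2[8.5³/12 + 8.5×2²] = 170.4 in³.
Direct shear f_v = P/L_w = 9.06 / 17 = 0.5329 kip/in (vertical).
Torsion M = P·e = 9.06 × 10.5 = 95.13 kip·in.
Critical point at (x, y) = (2, 4.25) from centroid. f_tx = M·y/J = 2.373 kip/in; f_ty = M·x/J = 1.117 kip/in.
Resultant f_max = √[f_tx² + (f_v + f_ty)²] = √[2.373² + (0.5329 + 1.117)²] = 2.89 kip/in.
Capacity per unit length: r_n/Ω = (1/2.0) × 0.6 × 60 × (0.707 × 0.4375) = 5.568 kip/in.
2.89 ≤ 5.568 → adequate.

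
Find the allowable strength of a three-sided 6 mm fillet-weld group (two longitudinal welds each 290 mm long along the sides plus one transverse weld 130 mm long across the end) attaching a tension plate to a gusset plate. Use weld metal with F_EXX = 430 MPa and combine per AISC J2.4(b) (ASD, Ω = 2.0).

R_n/Ω ≈ 389 kN

t_e = 0.707 × 6 = 4.242 mm.
R_nwl = 0.6 × 430 × 4.242 × 580 × 10⁻³ = 634.8 kN (longitudinal, 2 welds).
R_nwt = 0.6 × 430 × 4.242 × 130 × 10⁻³ = 142.3 kN (transverse, base value).
(i) R_nwl + R_nwt = 777 kN; (ii) 0.85 R_nwl + 1.5 R_nwt = 753 kN.
R_n = max = 777 kN [governs: (i)]; R_n/Ω = 388.5 kN.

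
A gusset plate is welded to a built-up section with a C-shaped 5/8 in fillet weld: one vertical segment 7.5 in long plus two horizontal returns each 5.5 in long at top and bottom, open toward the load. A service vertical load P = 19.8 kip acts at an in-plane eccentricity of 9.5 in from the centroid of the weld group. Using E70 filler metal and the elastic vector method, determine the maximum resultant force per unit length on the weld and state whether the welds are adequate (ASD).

E70XX → F_EXX = 70 ksi.
Total weld length L_w = 18.5 in. Treat welds as unit-width lines.
Centroid: x̄ = 2×5.5×2.75 / 18.5 = 1.635 in from the vertical weld.
Polar moment about centroid: J = I_x + I_y = [7.5³/12 + 2×5.5×3.75²] + [7.5×1.635² + 2(5.5³/12 + 5.5×1.115²)] = 251.3 in³.
Direct shear f_v = P/L_w = 19.8 / 18.5 = 1.07 kip/in (vertical).
Torsion M = P·e = 19.8 × 9.5 = 188.1 kip·in.
Critical point at (x, y) = (3.865, 3.75) from centroid. f_tx = M·y/J = 2.807 kip/in; f_ty = M·x/J = 2.893 kip/in.
Resultant f_max = √[f_tx² + (f_v + f_ty)²] = √[2.807² + (1.07 + 2.893)²] = 4.857 kip/in.
Capacity per unit length: r_n/Ω = (1/2.0) × 0.6 × 70 × (0.707 × 0.625) = 9.279 kip/in.
4.857 ≤ 9.279 → adequate.

f_max ≈ 4.86 kip/in; adequate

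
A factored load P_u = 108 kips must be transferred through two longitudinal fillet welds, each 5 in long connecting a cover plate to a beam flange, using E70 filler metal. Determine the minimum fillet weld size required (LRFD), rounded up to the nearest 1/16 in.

w = 1/2 in

E70XX → F_EXX = 70 ksi.
Total weld length L = 10 in.
Required throat t_e = P_u / (φ × 0.6 F_EXX × L) = 108 / (0.75 × 0.6 × 70 × 10) = 0.3429 in.
Required leg w = t_e / 0.707 = 0.4849 in → use 1/2 in.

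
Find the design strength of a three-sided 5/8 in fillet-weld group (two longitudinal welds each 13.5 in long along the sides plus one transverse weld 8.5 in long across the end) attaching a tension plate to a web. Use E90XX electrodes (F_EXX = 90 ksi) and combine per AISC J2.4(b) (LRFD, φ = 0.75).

t_e = 0.707 × 0.625 = 0.4419 in.
R_nwl = 0.6 × 90 × 0.4419 × 27 = 644.3 kip (longitudinal, 2 welds).
R_nwt = 0.6 × 90 × 0.4419 × 8.5 = 202.8 kip (transverse, base value).
(i) R_nwl + R_nwt = 847.1 kip; (ii) 0.85 R_nwl + 1.5 R_nwt = 851.8 kip.
R_n = max = 851.8 kip [governs: (ii)]; φR_n = 638.9 kip.

φR_n ≈ 639 kip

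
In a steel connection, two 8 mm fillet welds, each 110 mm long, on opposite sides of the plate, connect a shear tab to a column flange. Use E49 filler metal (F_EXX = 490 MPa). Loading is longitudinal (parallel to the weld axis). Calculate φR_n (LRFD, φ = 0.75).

φR_n ≈ 274 kN

Effective throat t_e = 0.707 × 8 = 5.656 mm.
Total length L = 220 mm; A_we = 5.656 × 220 = 1244 mm².
F_nw = 0.6 F_EXX = 0.6 × 490 = 294 MPa.
φR_n = 0.75 × 294 × 1244 × 10⁻³ = 274.4 kN.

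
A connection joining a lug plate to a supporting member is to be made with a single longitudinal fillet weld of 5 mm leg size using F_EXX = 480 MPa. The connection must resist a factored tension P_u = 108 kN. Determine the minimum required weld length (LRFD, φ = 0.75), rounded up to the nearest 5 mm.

Throat t_e = 0.707 × 5 = 3.535 mm.
φr_n = 0.75 × 0.6 × 480 × 3.535 × 10⁻³ = 0.7636 kN/mm.
L_req = P_u / φr_n = 108 / 0.7636 = 141.4 mm total.
Round up → use L = 145 mm.

L = 145 mm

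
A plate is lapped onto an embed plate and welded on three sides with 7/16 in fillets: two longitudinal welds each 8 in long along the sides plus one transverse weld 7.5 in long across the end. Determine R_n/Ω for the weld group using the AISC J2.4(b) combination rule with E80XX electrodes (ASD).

R_n/Ω ≈ 184 kip

E80XX → F_EXX = 80 ksi.
t_e = 0.707 × 0.4375 = 0.3093 in.
R_nwl = 0.6 × 80 × 0.3093 × 16 = 237.6 kip (longitudinal, 2 welds).
R_nwt = 0.6 × 80 × 0.3093 × 7.5 = 111.4 kip (transverse, base value).
(i) R_nwl + R_nwt = 348.9 kip; (ii) 0.85 R_nwl + 1.5 R_nwt = 368.9 kip.
R_n = max = 368.9 kip [governs: (ii)]; R_n/Ω = 184.5 kip.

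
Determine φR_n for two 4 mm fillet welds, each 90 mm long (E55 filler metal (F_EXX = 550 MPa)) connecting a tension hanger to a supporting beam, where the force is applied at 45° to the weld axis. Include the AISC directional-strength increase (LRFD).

t_e = 0.707 × 4 = 2.828 mm; A_we = 2.828 × 180 = 509 mm².
Directional factor: 1.0 + 0.5 sin^1.5(45°) = 1.297.
F_nw = 0.6 × 550 × 1.297 = 428.1 MPa.
φR_n = 0.75 × 428.1 × 509 × 10⁻³ = 163.4 kN.

φR_n ≈ 163 kN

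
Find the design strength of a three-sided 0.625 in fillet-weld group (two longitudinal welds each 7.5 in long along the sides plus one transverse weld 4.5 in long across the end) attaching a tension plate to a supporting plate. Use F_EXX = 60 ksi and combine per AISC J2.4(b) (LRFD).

t_e = 0.707 × 0.625 = 0.4419 in.
R_nwl = 0.6 × 60 × 0.4419 × 15 = 238.6 kips (longitudinal, 2 welds).
R_nwt = 0.6 × 60 × 0.4419 × 4.5 = 71.58 kips (transverse, base value).
(i) R_nwl + R_nwt = 310.2 kips; (ii) 0.85 R_nwl + 1.5 R_nwt = 310.2 kips.
R_n = max = 310.2 kips [governs: (ii)]; φR_n = 232.6 kips.

φR_n ≈ 233 kips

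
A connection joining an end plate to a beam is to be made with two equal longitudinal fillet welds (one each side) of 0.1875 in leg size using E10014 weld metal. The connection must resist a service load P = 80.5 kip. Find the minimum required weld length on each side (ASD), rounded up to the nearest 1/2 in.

E100XX → F_EXX = 100 ksi.
Throat t_e = 0.707 × 0.1875 = 0.1326 in.
r_n/Ω = (0.6 × 100 × 0.1326) / 2.0 = 3.977 kip/in.
L_req = P / (r_n/Ω) = 80.5 / 3.977 = 20.24 in total.
Per side: 20.24 / 2 = 10.12 in.
Round up → use L = 10.5 in on each side.

L = 10.5 in on each side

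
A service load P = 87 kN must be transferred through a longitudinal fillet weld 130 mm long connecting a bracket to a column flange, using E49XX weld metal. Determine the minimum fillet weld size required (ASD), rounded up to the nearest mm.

w = 7 mm

E49XX → F_EXX = 490 MPa.
Total weld length L = 130 mm.
Required throat t_e = P × Ω / (0.6 F_EXX × L) = 87 × 2.0 / (0.6 × 490 × 130 × 10⁻³) = 4.553 mm.
Required leg w = t_e / 0.707 = 6.439 mm → use 7 mm.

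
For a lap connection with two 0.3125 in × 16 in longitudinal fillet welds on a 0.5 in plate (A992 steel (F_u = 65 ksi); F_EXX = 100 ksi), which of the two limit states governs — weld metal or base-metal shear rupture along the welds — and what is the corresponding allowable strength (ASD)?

R_n/Ω ≈ 212 kips (weld metal governs)

t_e = 0.707 × 0.3125 = 0.2209 in; L = 32 in.
Weld metal: R_n/Ω = (1/2.0) × 0.6 × 100 × 0.2209 × 32 = 212.1 kips.
Base metal (shear rupture): R_n/Ω = (1/2.0) × 0.6 × 65 × 0.5 × 32 = 312 kips.
Governing: weld metal.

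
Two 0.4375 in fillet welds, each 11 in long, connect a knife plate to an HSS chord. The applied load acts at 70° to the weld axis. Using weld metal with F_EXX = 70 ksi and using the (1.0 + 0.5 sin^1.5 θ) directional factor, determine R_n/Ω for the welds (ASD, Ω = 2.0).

t_e = 0.707 × 0.4375 = 0.3093 in; A_we = 0.3093 × 22 = 6.805 in².
Directional factor: 1.0 + 0.5 sin^1.5(70°) = 1.455.
F_nw = 0.6 × 70 × 1.455 = 61.13 ksi.
R_n/Ω = (61.13 × 6.805) / 2.0 = 208 kips.

R_n/Ω ≈ 208 kips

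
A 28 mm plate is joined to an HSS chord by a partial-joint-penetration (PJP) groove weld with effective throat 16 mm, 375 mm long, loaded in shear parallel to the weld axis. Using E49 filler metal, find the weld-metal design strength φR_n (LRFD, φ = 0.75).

φR_n ≈ 1320 kN

E49XX → F_EXX = 490 MPa.
Effective throat (given) t_e = 16 mm.
A_we = 16 × 375 = 6000 mm².
F_nw = 0.6 F_EXX = 294 MPa.
φR_n = 0.75 × 294 × 6000 × 10⁻³ = 1323 kN.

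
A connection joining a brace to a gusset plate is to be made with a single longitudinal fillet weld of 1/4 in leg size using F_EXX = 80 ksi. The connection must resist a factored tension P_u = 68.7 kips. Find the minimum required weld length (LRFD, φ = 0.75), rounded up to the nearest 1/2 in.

Throat t_e = 0.707 × 0.25 = 0.1767 in.
φr_n = 0.75 × 0.6 × 80 × 0.1767 = 6.363 kips/in.
L_req = P_u / φr_n = 68.7 / 6.363 = 10.8 in total.
Round up → use L = 11 in.

L = 11 in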